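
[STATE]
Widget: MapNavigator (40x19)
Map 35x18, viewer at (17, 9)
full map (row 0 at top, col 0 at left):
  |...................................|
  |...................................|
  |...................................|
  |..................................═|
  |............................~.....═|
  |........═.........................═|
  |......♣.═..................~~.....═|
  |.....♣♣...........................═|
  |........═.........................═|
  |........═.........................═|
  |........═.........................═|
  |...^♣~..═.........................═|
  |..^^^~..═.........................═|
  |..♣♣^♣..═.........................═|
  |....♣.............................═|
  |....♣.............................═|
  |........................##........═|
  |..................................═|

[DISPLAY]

   ...................................  
   ...................................  
   ...................................  
   ..................................═  
   ............................~.....═  
   ........═.........................═  
   ......♣.═..................~~.....═  
   .....♣♣...........................═  
   ........═.........................═  
   ........═........@................═  
   ........═.........................═  
   ...^♣~..═.........................═  
   ..^^^~..═.........................═  
   ..♣♣^♣..═.........................═  
   ....♣.............................═  
   ....♣.............................═  
   ........................##........═  
   ..................................═  
                                        


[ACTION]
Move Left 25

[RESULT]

                    ....................
                    ....................
                    ....................
                    ....................
                    ....................
                    ........═...........
                    ......♣.═...........
                    .....♣♣.............
                    ........═...........
                    @.......═...........
                    ........═...........
                    ...^♣~..═...........
                    ..^^^~..═...........
                    ..♣♣^♣..═...........
                    ....♣...............
                    ....♣...............
                    ....................
                    ....................
                                        


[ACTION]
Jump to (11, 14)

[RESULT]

         ........═......................
         ......♣.═..................~~..
         .....♣♣........................
         ........═......................
         ........═......................
         ........═......................
         ...^♣~..═......................
         ..^^^~..═......................
         ..♣♣^♣..═......................
         ....♣......@...................
         ....♣..........................
         ........................##.....
         ...............................
                                        
                                        
                                        
                                        
                                        
                                        


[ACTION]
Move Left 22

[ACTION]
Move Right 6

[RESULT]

              ........═.................
              ......♣.═.................
              .....♣♣...................
              ........═.................
              ........═.................
              ........═.................
              ...^♣~..═.................
              ..^^^~..═.................
              ..♣♣^♣..═.................
              ....♣.@...................
              ....♣.....................
              ........................##
              ..........................
                                        
                                        
                                        
                                        
                                        
                                        


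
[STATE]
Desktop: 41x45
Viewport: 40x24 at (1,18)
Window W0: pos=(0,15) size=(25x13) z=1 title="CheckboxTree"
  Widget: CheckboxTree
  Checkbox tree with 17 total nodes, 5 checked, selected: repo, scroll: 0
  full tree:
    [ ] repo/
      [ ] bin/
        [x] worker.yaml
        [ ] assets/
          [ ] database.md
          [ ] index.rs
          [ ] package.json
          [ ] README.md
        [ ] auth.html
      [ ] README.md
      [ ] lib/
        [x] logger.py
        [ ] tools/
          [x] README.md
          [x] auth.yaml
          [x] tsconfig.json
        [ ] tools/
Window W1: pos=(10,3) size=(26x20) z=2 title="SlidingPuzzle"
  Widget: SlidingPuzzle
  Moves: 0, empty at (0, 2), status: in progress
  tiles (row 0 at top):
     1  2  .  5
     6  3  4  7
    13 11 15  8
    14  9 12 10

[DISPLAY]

>[-] repo┃                        ┃     
   [-] bi┃                        ┃     
     [x] ┃                        ┃     
     [ ] ┃                        ┃     
       [ ┗━━━━━━━━━━━━━━━━━━━━━━━━┛     
       [ ] index.rs    ┃                
       [ ] package.json┃                
       [ ] README.md   ┃                
     [ ] auth.html     ┃                
━━━━━━━━━━━━━━━━━━━━━━━┛                
                                        
                                        
                                        
                                        
                                        
                                        
                                        
                                        
                                        
                                        
                                        
                                        
                                        
                                        


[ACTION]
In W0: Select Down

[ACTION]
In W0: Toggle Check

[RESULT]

 [-] repo┃                        ┃     
>  [x] bi┃                        ┃     
     [x] ┃                        ┃     
     [x] ┃                        ┃     
       [x┗━━━━━━━━━━━━━━━━━━━━━━━━┛     
       [x] index.rs    ┃                
       [x] package.json┃                
       [x] README.md   ┃                
     [x] auth.html     ┃                
━━━━━━━━━━━━━━━━━━━━━━━┛                
                                        
                                        
                                        
                                        
                                        
                                        
                                        
                                        
                                        
                                        
                                        
                                        
                                        
                                        


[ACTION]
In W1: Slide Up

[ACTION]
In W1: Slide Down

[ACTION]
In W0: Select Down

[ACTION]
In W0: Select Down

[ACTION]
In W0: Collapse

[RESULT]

 [-] repo┃                        ┃     
   [x] bi┃                        ┃     
     [x] ┃                        ┃     
>    [x] ┃                        ┃     
     [x] ┗━━━━━━━━━━━━━━━━━━━━━━━━┛     
   [ ] README.md       ┃                
   [-] lib/            ┃                
     [x] logger.py     ┃                
     [x] tools/        ┃                
━━━━━━━━━━━━━━━━━━━━━━━┛                
                                        
                                        
                                        
                                        
                                        
                                        
                                        
                                        
                                        
                                        
                                        
                                        
                                        
                                        


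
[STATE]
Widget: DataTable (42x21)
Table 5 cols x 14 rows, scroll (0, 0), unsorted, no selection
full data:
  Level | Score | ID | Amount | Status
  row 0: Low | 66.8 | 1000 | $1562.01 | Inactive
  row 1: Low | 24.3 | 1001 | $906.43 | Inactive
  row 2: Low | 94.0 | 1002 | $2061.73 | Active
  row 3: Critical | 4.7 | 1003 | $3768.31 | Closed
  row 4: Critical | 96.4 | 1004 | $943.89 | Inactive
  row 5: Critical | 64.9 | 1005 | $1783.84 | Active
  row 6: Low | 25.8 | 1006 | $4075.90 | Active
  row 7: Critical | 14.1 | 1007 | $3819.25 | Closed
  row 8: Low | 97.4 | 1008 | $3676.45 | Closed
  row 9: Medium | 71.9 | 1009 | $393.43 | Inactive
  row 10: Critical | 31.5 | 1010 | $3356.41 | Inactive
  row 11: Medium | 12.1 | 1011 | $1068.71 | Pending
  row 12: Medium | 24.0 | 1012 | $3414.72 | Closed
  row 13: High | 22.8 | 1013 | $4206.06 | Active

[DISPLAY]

Level   │Score│ID  │Amount  │Status       
────────┼─────┼────┼────────┼────────     
Low     │66.8 │1000│$1562.01│Inactive     
Low     │24.3 │1001│$906.43 │Inactive     
Low     │94.0 │1002│$2061.73│Active       
Critical│4.7  │1003│$3768.31│Closed       
Critical│96.4 │1004│$943.89 │Inactive     
Critical│64.9 │1005│$1783.84│Active       
Low     │25.8 │1006│$4075.90│Active       
Critical│14.1 │1007│$3819.25│Closed       
Low     │97.4 │1008│$3676.45│Closed       
Medium  │71.9 │1009│$393.43 │Inactive     
Critical│31.5 │1010│$3356.41│Inactive     
Medium  │12.1 │1011│$1068.71│Pending      
Medium  │24.0 │1012│$3414.72│Closed       
High    │22.8 │1013│$4206.06│Active       
                                          
                                          
                                          
                                          
                                          


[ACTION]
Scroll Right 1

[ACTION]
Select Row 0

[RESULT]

Level   │Score│ID  │Amount  │Status       
────────┼─────┼────┼────────┼────────     
>ow     │66.8 │1000│$1562.01│Inactive     
Low     │24.3 │1001│$906.43 │Inactive     
Low     │94.0 │1002│$2061.73│Active       
Critical│4.7  │1003│$3768.31│Closed       
Critical│96.4 │1004│$943.89 │Inactive     
Critical│64.9 │1005│$1783.84│Active       
Low     │25.8 │1006│$4075.90│Active       
Critical│14.1 │1007│$3819.25│Closed       
Low     │97.4 │1008│$3676.45│Closed       
Medium  │71.9 │1009│$393.43 │Inactive     
Critical│31.5 │1010│$3356.41│Inactive     
Medium  │12.1 │1011│$1068.71│Pending      
Medium  │24.0 │1012│$3414.72│Closed       
High    │22.8 │1013│$4206.06│Active       
                                          
                                          
                                          
                                          
                                          


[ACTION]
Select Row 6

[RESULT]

Level   │Score│ID  │Amount  │Status       
────────┼─────┼────┼────────┼────────     
Low     │66.8 │1000│$1562.01│Inactive     
Low     │24.3 │1001│$906.43 │Inactive     
Low     │94.0 │1002│$2061.73│Active       
Critical│4.7  │1003│$3768.31│Closed       
Critical│96.4 │1004│$943.89 │Inactive     
Critical│64.9 │1005│$1783.84│Active       
>ow     │25.8 │1006│$4075.90│Active       
Critical│14.1 │1007│$3819.25│Closed       
Low     │97.4 │1008│$3676.45│Closed       
Medium  │71.9 │1009│$393.43 │Inactive     
Critical│31.5 │1010│$3356.41│Inactive     
Medium  │12.1 │1011│$1068.71│Pending      
Medium  │24.0 │1012│$3414.72│Closed       
High    │22.8 │1013│$4206.06│Active       
                                          
                                          
                                          
                                          
                                          


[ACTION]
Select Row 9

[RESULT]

Level   │Score│ID  │Amount  │Status       
────────┼─────┼────┼────────┼────────     
Low     │66.8 │1000│$1562.01│Inactive     
Low     │24.3 │1001│$906.43 │Inactive     
Low     │94.0 │1002│$2061.73│Active       
Critical│4.7  │1003│$3768.31│Closed       
Critical│96.4 │1004│$943.89 │Inactive     
Critical│64.9 │1005│$1783.84│Active       
Low     │25.8 │1006│$4075.90│Active       
Critical│14.1 │1007│$3819.25│Closed       
Low     │97.4 │1008│$3676.45│Closed       
>edium  │71.9 │1009│$393.43 │Inactive     
Critical│31.5 │1010│$3356.41│Inactive     
Medium  │12.1 │1011│$1068.71│Pending      
Medium  │24.0 │1012│$3414.72│Closed       
High    │22.8 │1013│$4206.06│Active       
                                          
                                          
                                          
                                          
                                          


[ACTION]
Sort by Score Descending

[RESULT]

Level   │Scor▼│ID  │Amount  │Status       
────────┼─────┼────┼────────┼────────     
Low     │97.4 │1008│$3676.45│Closed       
Critical│96.4 │1004│$943.89 │Inactive     
Low     │94.0 │1002│$2061.73│Active       
Medium  │71.9 │1009│$393.43 │Inactive     
Low     │66.8 │1000│$1562.01│Inactive     
Critical│64.9 │1005│$1783.84│Active       
Critical│31.5 │1010│$3356.41│Inactive     
Low     │25.8 │1006│$4075.90│Active       
Low     │24.3 │1001│$906.43 │Inactive     
>edium  │24.0 │1012│$3414.72│Closed       
High    │22.8 │1013│$4206.06│Active       
Critical│14.1 │1007│$3819.25│Closed       
Medium  │12.1 │1011│$1068.71│Pending      
Critical│4.7  │1003│$3768.31│Closed       
                                          
                                          
                                          
                                          
                                          


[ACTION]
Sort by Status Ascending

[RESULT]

Level   │Score│ID  │Amount  │Status ▲     
────────┼─────┼────┼────────┼────────     
Low     │94.0 │1002│$2061.73│Active       
Critical│64.9 │1005│$1783.84│Active       
Low     │25.8 │1006│$4075.90│Active       
High    │22.8 │1013│$4206.06│Active       
Low     │97.4 │1008│$3676.45│Closed       
Medium  │24.0 │1012│$3414.72│Closed       
Critical│14.1 │1007│$3819.25│Closed       
Critical│4.7  │1003│$3768.31│Closed       
Critical│96.4 │1004│$943.89 │Inactive     
>edium  │71.9 │1009│$393.43 │Inactive     
Low     │66.8 │1000│$1562.01│Inactive     
Critical│31.5 │1010│$3356.41│Inactive     
Low     │24.3 │1001│$906.43 │Inactive     
Medium  │12.1 │1011│$1068.71│Pending      
                                          
                                          
                                          
                                          
                                          


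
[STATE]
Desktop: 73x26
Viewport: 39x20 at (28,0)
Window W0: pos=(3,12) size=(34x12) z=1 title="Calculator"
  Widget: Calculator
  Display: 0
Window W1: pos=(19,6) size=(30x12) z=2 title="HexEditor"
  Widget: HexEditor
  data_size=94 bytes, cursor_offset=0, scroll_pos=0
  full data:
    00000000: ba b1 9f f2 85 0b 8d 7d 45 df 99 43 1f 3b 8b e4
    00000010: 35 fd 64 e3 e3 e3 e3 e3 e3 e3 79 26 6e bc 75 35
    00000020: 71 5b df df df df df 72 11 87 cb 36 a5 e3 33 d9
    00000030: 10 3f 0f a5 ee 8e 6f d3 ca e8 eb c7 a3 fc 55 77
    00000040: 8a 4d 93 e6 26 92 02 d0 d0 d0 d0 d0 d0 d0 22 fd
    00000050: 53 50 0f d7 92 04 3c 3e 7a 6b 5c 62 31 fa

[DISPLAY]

                                       
                                       
                                       
                                       
                                       
                                       
━━━━━━━━━━━━━━━━━━━━┓                  
or                  ┃                  
────────────────────┨                  
  BA b1 9f f2 85 0b ┃                  
  35 fd 64 e3 e3 e3 ┃                  
  71 5b df df df df ┃                  
  10 3f 0f a5 ee 8e ┃                  
  8a 4d 93 e6 26 92 ┃                  
  53 50 0f d7 92 04 ┃                  
                    ┃                  
                    ┃                  
━━━━━━━━━━━━━━━━━━━━┛                  
        ┃                              
        ┃                              


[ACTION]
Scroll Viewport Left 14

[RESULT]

                                       
                                       
                                       
                                       
                                       
                                       
     ┏━━━━━━━━━━━━━━━━━━━━━━━━━━━━┓    
     ┃ HexEditor                  ┃    
     ┠────────────────────────────┨    
     ┃00000000  BA b1 9f f2 85 0b ┃    
     ┃00000010  35 fd 64 e3 e3 e3 ┃    
     ┃00000020  71 5b df df df df ┃    
━━━━━┃00000030  10 3f 0f a5 ee 8e ┃    
r    ┃00000040  8a 4d 93 e6 26 92 ┃    
─────┃00000050  53 50 0f d7 92 04 ┃    
     ┃                            ┃    
──┬──┃                            ┃    
9 │ ÷┗━━━━━━━━━━━━━━━━━━━━━━━━━━━━┛    
──┼───┤               ┃                
6 │ × │               ┃                


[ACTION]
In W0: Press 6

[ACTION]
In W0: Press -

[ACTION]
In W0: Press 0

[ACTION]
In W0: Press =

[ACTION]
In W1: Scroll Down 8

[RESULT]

                                       
                                       
                                       
                                       
                                       
                                       
     ┏━━━━━━━━━━━━━━━━━━━━━━━━━━━━┓    
     ┃ HexEditor                  ┃    
     ┠────────────────────────────┨    
     ┃00000050  53 50 0f d7 92 04 ┃    
     ┃                            ┃    
     ┃                            ┃    
━━━━━┃                            ┃    
r    ┃                            ┃    
─────┃                            ┃    
     ┃                            ┃    
──┬──┃                            ┃    
9 │ ÷┗━━━━━━━━━━━━━━━━━━━━━━━━━━━━┛    
──┼───┤               ┃                
6 │ × │               ┃                


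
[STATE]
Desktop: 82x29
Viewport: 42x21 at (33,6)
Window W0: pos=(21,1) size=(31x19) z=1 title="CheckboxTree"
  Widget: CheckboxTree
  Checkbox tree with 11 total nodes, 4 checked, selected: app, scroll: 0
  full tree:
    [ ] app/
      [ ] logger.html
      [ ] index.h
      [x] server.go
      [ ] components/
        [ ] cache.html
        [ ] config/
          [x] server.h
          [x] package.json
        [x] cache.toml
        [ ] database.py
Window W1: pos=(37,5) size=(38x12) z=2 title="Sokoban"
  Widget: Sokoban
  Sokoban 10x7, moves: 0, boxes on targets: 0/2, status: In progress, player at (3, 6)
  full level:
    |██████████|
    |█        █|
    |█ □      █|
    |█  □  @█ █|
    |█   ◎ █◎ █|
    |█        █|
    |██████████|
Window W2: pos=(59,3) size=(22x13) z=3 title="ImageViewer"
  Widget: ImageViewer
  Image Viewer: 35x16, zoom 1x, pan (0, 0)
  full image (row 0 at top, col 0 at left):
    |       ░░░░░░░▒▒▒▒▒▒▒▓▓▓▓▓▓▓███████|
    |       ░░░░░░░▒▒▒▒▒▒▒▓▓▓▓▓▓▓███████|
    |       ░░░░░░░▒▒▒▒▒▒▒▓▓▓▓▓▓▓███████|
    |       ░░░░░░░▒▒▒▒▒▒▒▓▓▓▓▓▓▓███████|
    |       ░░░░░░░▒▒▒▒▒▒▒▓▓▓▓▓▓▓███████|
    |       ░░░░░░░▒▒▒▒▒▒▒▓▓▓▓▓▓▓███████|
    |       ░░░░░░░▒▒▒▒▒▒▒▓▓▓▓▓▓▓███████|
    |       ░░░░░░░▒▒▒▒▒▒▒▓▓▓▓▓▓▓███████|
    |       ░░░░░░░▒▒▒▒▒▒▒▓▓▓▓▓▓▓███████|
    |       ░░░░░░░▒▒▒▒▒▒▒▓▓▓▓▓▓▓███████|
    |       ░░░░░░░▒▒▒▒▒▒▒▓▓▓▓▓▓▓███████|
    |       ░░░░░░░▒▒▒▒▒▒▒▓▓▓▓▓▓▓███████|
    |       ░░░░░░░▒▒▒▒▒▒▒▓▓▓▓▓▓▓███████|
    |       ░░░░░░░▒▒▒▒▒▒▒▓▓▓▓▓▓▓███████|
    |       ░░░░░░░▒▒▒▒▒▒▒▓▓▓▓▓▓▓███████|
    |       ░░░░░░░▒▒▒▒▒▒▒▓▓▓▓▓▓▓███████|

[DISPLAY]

x.h ┃ Sokoban             ┃       ░░░░░░░▒
er.g┠─────────────────────┃       ░░░░░░░▒
onen┃██████████           ┃       ░░░░░░░▒
che.┃█        █           ┃       ░░░░░░░▒
nfig┃█ □      █           ┃       ░░░░░░░▒
serv┃█  □  @█ █           ┃       ░░░░░░░▒
pack┃█   ◎ █◎ █           ┃       ░░░░░░░▒
che.┃█        █           ┃       ░░░░░░░▒
taba┃██████████           ┃       ░░░░░░░▒
    ┃Moves: 0  0/2        ┗━━━━━━━━━━━━━━━
    ┗━━━━━━━━━━━━━━━━━━━━━━━━━━━━━━━━━━━━┛
                  ┃                       
                  ┃                       
━━━━━━━━━━━━━━━━━━┛                       
                                          
                                          
                                          
                                          
                                          
                                          
                                          


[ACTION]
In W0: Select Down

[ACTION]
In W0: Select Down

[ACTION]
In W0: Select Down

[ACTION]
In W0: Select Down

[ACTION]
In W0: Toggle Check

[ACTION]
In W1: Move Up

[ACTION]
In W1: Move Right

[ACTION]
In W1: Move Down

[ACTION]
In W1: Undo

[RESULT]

x.h ┃ Sokoban             ┃       ░░░░░░░▒
er.g┠─────────────────────┃       ░░░░░░░▒
onen┃██████████           ┃       ░░░░░░░▒
che.┃█        █           ┃       ░░░░░░░▒
nfig┃█ □   @  █           ┃       ░░░░░░░▒
serv┃█  □   █ █           ┃       ░░░░░░░▒
pack┃█   ◎ █◎ █           ┃       ░░░░░░░▒
che.┃█        █           ┃       ░░░░░░░▒
taba┃██████████           ┃       ░░░░░░░▒
    ┃Moves: 1  0/2        ┗━━━━━━━━━━━━━━━
    ┗━━━━━━━━━━━━━━━━━━━━━━━━━━━━━━━━━━━━┛
                  ┃                       
                  ┃                       
━━━━━━━━━━━━━━━━━━┛                       
                                          
                                          
                                          
                                          
                                          
                                          
                                          


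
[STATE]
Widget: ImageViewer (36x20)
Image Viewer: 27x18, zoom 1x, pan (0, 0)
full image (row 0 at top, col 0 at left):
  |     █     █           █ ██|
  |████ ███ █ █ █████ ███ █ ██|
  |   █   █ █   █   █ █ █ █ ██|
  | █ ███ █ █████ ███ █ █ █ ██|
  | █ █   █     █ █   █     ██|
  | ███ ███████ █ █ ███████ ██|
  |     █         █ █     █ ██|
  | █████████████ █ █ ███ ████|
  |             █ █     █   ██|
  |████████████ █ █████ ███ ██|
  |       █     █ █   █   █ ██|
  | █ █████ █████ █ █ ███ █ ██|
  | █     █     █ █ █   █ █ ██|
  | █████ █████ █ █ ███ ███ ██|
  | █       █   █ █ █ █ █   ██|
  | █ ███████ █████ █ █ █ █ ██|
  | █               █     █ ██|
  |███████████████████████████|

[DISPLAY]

     █     █           █ ██         
████ ███ █ █ █████ ███ █ ██         
   █   █ █   █   █ █ █ █ ██         
 █ ███ █ █████ ███ █ █ █ ██         
 █ █   █     █ █   █     ██         
 ███ ███████ █ █ ███████ ██         
     █         █ █     █ ██         
 █████████████ █ █ ███ ████         
             █ █     █   ██         
████████████ █ █████ ███ ██         
       █     █ █   █   █ ██         
 █ █████ █████ █ █ ███ █ ██         
 █     █     █ █ █   █ █ ██         
 █████ █████ █ █ ███ ███ ██         
 █       █   █ █ █ █ █   ██         
 █ ███████ █████ █ █ █ █ ██         
 █               █     █ ██         
███████████████████████████         
                                    
                                    


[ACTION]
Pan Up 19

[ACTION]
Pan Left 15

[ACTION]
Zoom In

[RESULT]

          ██          ██            
          ██          ██            
████████  ██████  ██  ██  ██████████
████████  ██████  ██  ██  ██████████
      ██      ██  ██      ██      ██
      ██      ██  ██      ██      ██
  ██  ██████  ██  ██████████  ██████
  ██  ██████  ██  ██████████  ██████
  ██  ██      ██          ██  ██    
  ██  ██      ██          ██  ██    
  ██████  ██████████████  ██  ██  ██
  ██████  ██████████████  ██  ██  ██
          ██                  ██  ██
          ██                  ██  ██
  ██████████████████████████  ██  ██
  ██████████████████████████  ██  ██
                          ██  ██    
                          ██  ██    
████████████████████████  ██  ██████
████████████████████████  ██  ██████


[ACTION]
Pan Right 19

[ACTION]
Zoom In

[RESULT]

              ███                   
              ███                   
              ███                   
█████   ███   ███   ███████████████ 
█████   ███   ███   ███████████████ 
█████   ███   ███   ███████████████ 
  ███   ███         ███         ███ 
  ███   ███         ███         ███ 
  ███   ███         ███         ███ 
  ███   ███████████████   █████████ 
  ███   ███████████████   █████████ 
  ███   ███████████████   █████████ 
  ███               ███   ███       
  ███               ███   ███       
  ███               ███   ███       
█████████████████   ███   ███   ████
█████████████████   ███   ███   ████
█████████████████   ███   ███   ████
                          ███   ███ 
                          ███   ███ 


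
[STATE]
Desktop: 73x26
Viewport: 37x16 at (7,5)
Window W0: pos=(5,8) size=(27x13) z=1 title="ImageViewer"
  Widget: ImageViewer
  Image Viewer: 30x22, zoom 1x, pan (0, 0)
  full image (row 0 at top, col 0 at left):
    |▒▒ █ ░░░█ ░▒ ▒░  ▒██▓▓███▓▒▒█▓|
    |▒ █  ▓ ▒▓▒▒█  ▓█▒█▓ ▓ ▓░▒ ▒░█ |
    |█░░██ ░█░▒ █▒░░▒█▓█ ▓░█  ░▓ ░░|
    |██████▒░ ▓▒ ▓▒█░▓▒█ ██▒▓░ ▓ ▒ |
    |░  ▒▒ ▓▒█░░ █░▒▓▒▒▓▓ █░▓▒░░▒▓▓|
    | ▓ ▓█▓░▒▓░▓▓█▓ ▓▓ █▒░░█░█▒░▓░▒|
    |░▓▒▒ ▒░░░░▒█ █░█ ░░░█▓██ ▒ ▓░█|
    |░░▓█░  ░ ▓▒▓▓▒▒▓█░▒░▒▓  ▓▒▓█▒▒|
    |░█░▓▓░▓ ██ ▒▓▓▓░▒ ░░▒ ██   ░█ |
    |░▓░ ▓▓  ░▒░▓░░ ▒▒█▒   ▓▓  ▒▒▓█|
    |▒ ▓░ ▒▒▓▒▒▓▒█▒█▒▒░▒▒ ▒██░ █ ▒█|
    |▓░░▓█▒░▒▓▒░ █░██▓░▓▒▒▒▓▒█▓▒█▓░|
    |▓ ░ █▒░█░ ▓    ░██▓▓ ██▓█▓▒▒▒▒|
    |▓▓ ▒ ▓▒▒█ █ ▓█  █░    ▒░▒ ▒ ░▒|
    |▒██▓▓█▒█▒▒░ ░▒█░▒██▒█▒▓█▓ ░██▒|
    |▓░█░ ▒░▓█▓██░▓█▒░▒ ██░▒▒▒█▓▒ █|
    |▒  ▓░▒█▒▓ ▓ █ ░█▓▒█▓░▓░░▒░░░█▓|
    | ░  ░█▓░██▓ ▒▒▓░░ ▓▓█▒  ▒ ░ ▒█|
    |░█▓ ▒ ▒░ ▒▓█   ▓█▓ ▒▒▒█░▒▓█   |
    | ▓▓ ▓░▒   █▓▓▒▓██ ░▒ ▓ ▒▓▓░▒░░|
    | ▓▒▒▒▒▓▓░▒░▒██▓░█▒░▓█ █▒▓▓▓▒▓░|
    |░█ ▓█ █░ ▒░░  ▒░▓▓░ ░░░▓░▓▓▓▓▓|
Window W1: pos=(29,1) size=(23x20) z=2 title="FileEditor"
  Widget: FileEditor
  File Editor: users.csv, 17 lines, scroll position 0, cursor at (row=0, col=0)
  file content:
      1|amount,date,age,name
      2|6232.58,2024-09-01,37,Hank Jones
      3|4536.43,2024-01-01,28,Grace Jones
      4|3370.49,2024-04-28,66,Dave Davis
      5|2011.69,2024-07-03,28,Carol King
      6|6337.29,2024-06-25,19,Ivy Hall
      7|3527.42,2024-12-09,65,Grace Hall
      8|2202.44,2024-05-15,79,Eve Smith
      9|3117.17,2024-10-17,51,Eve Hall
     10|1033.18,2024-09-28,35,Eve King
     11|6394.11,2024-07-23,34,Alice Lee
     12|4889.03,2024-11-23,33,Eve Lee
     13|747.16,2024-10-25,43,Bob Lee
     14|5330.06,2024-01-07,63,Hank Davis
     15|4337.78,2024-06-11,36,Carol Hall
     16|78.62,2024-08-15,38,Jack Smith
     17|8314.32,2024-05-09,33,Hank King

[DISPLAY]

                      ┃6232.58,2024-0
                      ┃4536.43,2024-0
                      ┃3370.49,2024-0
━━━━━━━━━━━━━━━━━━━━━━┃2011.69,2024-0
ImageViewer           ┃6337.29,2024-0
──────────────────────┃3527.42,2024-1
▒ █ ░░░█ ░▒ ▒░  ▒██▓▓█┃2202.44,2024-0
 █  ▓ ▒▓▒▒█  ▓█▒█▓ ▓ ▓┃3117.17,2024-1
░░██ ░█░▒ █▒░░▒█▓█ ▓░█┃1033.18,2024-0
█████▒░ ▓▒ ▓▒█░▓▒█ ██▒┃6394.11,2024-0
  ▒▒ ▓▒█░░ █░▒▓▒▒▓▓ █░┃4889.03,2024-1
▓ ▓█▓░▒▓░▓▓█▓ ▓▓ █▒░░█┃747.16,2024-10
▓▒▒ ▒░░░░▒█ █░█ ░░░█▓█┃5330.06,2024-0
░▓█░  ░ ▓▒▓▓▒▒▓█░▒░▒▓ ┃4337.78,2024-0
█░▓▓░▓ ██ ▒▓▓▓░▒ ░░▒ █┃78.62,2024-08-
━━━━━━━━━━━━━━━━━━━━━━┗━━━━━━━━━━━━━━


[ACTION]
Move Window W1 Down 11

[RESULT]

                                     
                      ┏━━━━━━━━━━━━━━
                      ┃ FileEditor   
━━━━━━━━━━━━━━━━━━━━━━┠──────────────
ImageViewer           ┃█mount,date,ag
──────────────────────┃6232.58,2024-0
▒ █ ░░░█ ░▒ ▒░  ▒██▓▓█┃4536.43,2024-0
 █  ▓ ▒▓▒▒█  ▓█▒█▓ ▓ ▓┃3370.49,2024-0
░░██ ░█░▒ █▒░░▒█▓█ ▓░█┃2011.69,2024-0
█████▒░ ▓▒ ▓▒█░▓▒█ ██▒┃6337.29,2024-0
  ▒▒ ▓▒█░░ █░▒▓▒▒▓▓ █░┃3527.42,2024-1
▓ ▓█▓░▒▓░▓▓█▓ ▓▓ █▒░░█┃2202.44,2024-0
▓▒▒ ▒░░░░▒█ █░█ ░░░█▓█┃3117.17,2024-1
░▓█░  ░ ▓▒▓▓▒▒▓█░▒░▒▓ ┃1033.18,2024-0
█░▓▓░▓ ██ ▒▓▓▓░▒ ░░▒ █┃6394.11,2024-0
━━━━━━━━━━━━━━━━━━━━━━┃4889.03,2024-1


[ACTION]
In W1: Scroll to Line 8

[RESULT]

                                     
                      ┏━━━━━━━━━━━━━━
                      ┃ FileEditor   
━━━━━━━━━━━━━━━━━━━━━━┠──────────────
ImageViewer           ┃6232.58,2024-0
──────────────────────┃4536.43,2024-0
▒ █ ░░░█ ░▒ ▒░  ▒██▓▓█┃3370.49,2024-0
 █  ▓ ▒▓▒▒█  ▓█▒█▓ ▓ ▓┃2011.69,2024-0
░░██ ░█░▒ █▒░░▒█▓█ ▓░█┃6337.29,2024-0
█████▒░ ▓▒ ▓▒█░▓▒█ ██▒┃3527.42,2024-1
  ▒▒ ▓▒█░░ █░▒▓▒▒▓▓ █░┃2202.44,2024-0
▓ ▓█▓░▒▓░▓▓█▓ ▓▓ █▒░░█┃3117.17,2024-1
▓▒▒ ▒░░░░▒█ █░█ ░░░█▓█┃1033.18,2024-0
░▓█░  ░ ▓▒▓▓▒▒▓█░▒░▒▓ ┃6394.11,2024-0
█░▓▓░▓ ██ ▒▓▓▓░▒ ░░▒ █┃4889.03,2024-1
━━━━━━━━━━━━━━━━━━━━━━┃747.16,2024-10


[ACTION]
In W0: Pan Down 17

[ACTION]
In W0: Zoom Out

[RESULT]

                                     
                      ┏━━━━━━━━━━━━━━
                      ┃ FileEditor   
━━━━━━━━━━━━━━━━━━━━━━┠──────────────
ImageViewer           ┃6232.58,2024-0
──────────────────────┃4536.43,2024-0
░  ░█▓░██▓ ▒▒▓░░ ▓▓█▒ ┃3370.49,2024-0
█▓ ▒ ▒░ ▒▓█   ▓█▓ ▒▒▒█┃2011.69,2024-0
▓▓ ▓░▒   █▓▓▒▓██ ░▒ ▓ ┃6337.29,2024-0
▓▒▒▒▒▓▓░▒░▒██▓░█▒░▓█ █┃3527.42,2024-1
█ ▓█ █░ ▒░░  ▒░▓▓░ ░░░┃2202.44,2024-0
                      ┃3117.17,2024-1
                      ┃1033.18,2024-0
                      ┃6394.11,2024-0
                      ┃4889.03,2024-1
━━━━━━━━━━━━━━━━━━━━━━┃747.16,2024-10


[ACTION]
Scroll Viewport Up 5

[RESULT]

                                     
                                     
                                     
                                     
                                     
                                     
                      ┏━━━━━━━━━━━━━━
                      ┃ FileEditor   
━━━━━━━━━━━━━━━━━━━━━━┠──────────────
ImageViewer           ┃6232.58,2024-0
──────────────────────┃4536.43,2024-0
░  ░█▓░██▓ ▒▒▓░░ ▓▓█▒ ┃3370.49,2024-0
█▓ ▒ ▒░ ▒▓█   ▓█▓ ▒▒▒█┃2011.69,2024-0
▓▓ ▓░▒   █▓▓▒▓██ ░▒ ▓ ┃6337.29,2024-0
▓▒▒▒▒▓▓░▒░▒██▓░█▒░▓█ █┃3527.42,2024-1
█ ▓█ █░ ▒░░  ▒░▓▓░ ░░░┃2202.44,2024-0


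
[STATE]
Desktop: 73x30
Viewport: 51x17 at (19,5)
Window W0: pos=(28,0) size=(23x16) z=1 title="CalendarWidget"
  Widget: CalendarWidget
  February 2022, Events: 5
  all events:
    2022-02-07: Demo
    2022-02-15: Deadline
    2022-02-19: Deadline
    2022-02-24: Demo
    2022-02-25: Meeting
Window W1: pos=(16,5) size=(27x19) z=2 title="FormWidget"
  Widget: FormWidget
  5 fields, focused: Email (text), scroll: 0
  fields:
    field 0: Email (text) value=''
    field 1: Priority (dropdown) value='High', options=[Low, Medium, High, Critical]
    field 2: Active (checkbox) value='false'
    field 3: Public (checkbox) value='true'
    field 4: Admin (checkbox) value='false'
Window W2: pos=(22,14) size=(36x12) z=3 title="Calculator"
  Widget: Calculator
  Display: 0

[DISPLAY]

━━━━━━━━━━━━━━━━━━━━━━━┓  5  6 ┃                   
ormWidget              ┃1 12 13┃                   
───────────────────────┨8 19* 2┃                   
Email:      [         ]┃5* 26 2┃                   
Priority:   [High    ▼]┃       ┃                   
Active:     [ ]        ┃       ┃                   
Public:     [x]        ┃       ┃                   
Admin:      [ ]        ┃       ┃                   
                       ┃       ┃                   
   ┏━━━━━━━━━━━━━━━━━━━━━━━━━━━━━━━━━━┓            
   ┃ Calculator                       ┃            
   ┠──────────────────────────────────┨            
   ┃                                 0┃            
   ┃┌───┬───┬───┬───┐                 ┃            
   ┃│ 7 │ 8 │ 9 │ ÷ │                 ┃            
   ┃├───┼───┼───┼───┤                 ┃            
   ┃│ 4 │ 5 │ 6 │ × │                 ┃            


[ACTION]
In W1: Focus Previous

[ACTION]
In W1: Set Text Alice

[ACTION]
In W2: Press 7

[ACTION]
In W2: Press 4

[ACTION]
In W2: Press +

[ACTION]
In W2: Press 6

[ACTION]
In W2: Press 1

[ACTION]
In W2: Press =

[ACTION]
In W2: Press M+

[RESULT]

━━━━━━━━━━━━━━━━━━━━━━━┓  5  6 ┃                   
ormWidget              ┃1 12 13┃                   
───────────────────────┨8 19* 2┃                   
Email:      [         ]┃5* 26 2┃                   
Priority:   [High    ▼]┃       ┃                   
Active:     [ ]        ┃       ┃                   
Public:     [x]        ┃       ┃                   
Admin:      [ ]        ┃       ┃                   
                       ┃       ┃                   
   ┏━━━━━━━━━━━━━━━━━━━━━━━━━━━━━━━━━━┓            
   ┃ Calculator                       ┃            
   ┠──────────────────────────────────┨            
   ┃                               135┃            
   ┃┌───┬───┬───┬───┐                 ┃            
   ┃│ 7 │ 8 │ 9 │ ÷ │                 ┃            
   ┃├───┼───┼───┼───┤                 ┃            
   ┃│ 4 │ 5 │ 6 │ × │                 ┃            
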